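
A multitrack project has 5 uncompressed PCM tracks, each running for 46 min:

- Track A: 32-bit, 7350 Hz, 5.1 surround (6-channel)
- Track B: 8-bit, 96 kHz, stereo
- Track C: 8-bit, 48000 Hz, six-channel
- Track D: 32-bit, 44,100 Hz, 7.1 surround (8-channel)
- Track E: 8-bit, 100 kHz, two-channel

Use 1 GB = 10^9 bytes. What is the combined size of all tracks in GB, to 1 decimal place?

6.3 GB

46 min = 2,760 s.
Track A: 7,350 × 2,760 × 4 × 6 = 486,864,000 bytes.
Track B: 96,000 × 2,760 × 1 × 2 = 529,920,000 bytes.
Track C: 48,000 × 2,760 × 1 × 6 = 794,880,000 bytes.
Track D: 44,100 × 2,760 × 4 × 8 = 3,894,912,000 bytes.
Track E: 100,000 × 2,760 × 1 × 2 = 552,000,000 bytes.
Total = 6,258,576,000 bytes = 6.3 GB.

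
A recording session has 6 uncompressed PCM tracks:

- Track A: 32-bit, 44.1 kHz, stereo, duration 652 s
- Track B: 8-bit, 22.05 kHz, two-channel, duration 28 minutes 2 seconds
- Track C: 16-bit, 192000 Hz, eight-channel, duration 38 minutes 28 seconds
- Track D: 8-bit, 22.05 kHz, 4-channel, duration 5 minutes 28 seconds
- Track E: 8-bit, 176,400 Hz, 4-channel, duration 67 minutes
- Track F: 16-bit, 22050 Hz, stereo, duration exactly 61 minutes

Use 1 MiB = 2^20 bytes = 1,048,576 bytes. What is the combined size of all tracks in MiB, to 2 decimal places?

10092.38 MiB

Track A: 44,100 × 652 × 4 × 2 = 230,025,600 bytes.
Track B: 28 minutes 2 seconds = 1,682 s; 22,050 × 1,682 × 1 × 2 = 74,176,200 bytes.
Track C: 38 minutes 28 seconds = 2,308 s; 192,000 × 2,308 × 2 × 8 = 7,090,176,000 bytes.
Track D: 5 minutes 28 seconds = 328 s; 22,050 × 328 × 1 × 4 = 28,929,600 bytes.
Track E: 67 minutes = 4,020 s; 176,400 × 4,020 × 1 × 4 = 2,836,512,000 bytes.
Track F: exactly 61 minutes = 3,660 s; 22,050 × 3,660 × 2 × 2 = 322,812,000 bytes.
Total = 10,582,631,400 bytes = 10092.38 MiB.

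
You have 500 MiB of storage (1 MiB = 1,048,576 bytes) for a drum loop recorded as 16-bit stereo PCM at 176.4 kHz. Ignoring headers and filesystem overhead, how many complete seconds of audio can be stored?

Uncompressed byte rate = 176,400 × 2 × 2 = 705,600 bytes/s.
Capacity = 500 × 1,048,576 = 524,288,000 bytes.
524,288,000 / 705,600 ≈ 743.04 s → 743 seconds.

743 seconds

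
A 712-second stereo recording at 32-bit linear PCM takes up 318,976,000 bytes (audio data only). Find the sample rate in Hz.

Bytes = sample_rate × seconds × bytes_per_sample × channels.
sample_rate = 318,976,000 / (712 × 4 × 2) = 318,976,000 / 5,696 = 56,000 Hz.

56,000 Hz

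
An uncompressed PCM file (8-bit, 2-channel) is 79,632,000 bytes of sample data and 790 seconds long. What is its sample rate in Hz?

Bytes = sample_rate × seconds × bytes_per_sample × channels.
sample_rate = 79,632,000 / (790 × 1 × 2) = 79,632,000 / 1,580 = 50,400 Hz.

50,400 Hz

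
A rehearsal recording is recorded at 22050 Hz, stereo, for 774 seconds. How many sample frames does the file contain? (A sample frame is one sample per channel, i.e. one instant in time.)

17,066,700 sample frames

22,050 samples/s × 774 s = 17,066,700 frames.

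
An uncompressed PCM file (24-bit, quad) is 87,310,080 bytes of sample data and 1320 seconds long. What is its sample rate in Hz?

Bytes = sample_rate × seconds × bytes_per_sample × channels.
sample_rate = 87,310,080 / (1,320 × 3 × 4) = 87,310,080 / 15,840 = 5,512 Hz.

5,512 Hz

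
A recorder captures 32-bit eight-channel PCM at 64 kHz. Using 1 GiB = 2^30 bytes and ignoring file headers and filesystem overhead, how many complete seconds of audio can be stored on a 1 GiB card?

524 seconds

Uncompressed byte rate = 64,000 × 4 × 8 = 2,048,000 bytes/s.
Capacity = 1 × 1,073,741,824 = 1,073,741,824 bytes.
1,073,741,824 / 2,048,000 ≈ 524.29 s → 524 seconds.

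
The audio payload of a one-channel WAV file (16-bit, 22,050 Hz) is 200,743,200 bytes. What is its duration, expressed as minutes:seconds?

Byte rate = 22,050 × 2 × 1 = 44,100 bytes/s.
Duration = 200,743,200 / 44,100 = 4,552 s.
4,552 s = 75:52.

75:52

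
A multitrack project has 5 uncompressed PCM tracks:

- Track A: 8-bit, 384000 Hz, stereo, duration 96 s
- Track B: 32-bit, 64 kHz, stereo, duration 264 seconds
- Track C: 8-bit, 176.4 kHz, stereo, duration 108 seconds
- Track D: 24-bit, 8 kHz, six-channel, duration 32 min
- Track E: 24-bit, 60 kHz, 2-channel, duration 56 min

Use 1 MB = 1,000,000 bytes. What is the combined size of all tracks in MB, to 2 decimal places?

Track A: 384,000 × 96 × 1 × 2 = 73,728,000 bytes.
Track B: 64,000 × 264 × 4 × 2 = 135,168,000 bytes.
Track C: 176,400 × 108 × 1 × 2 = 38,102,400 bytes.
Track D: 32 min = 1,920 s; 8,000 × 1,920 × 3 × 6 = 276,480,000 bytes.
Track E: 56 min = 3,360 s; 60,000 × 3,360 × 3 × 2 = 1,209,600,000 bytes.
Total = 1,733,078,400 bytes = 1733.08 MB.

1733.08 MB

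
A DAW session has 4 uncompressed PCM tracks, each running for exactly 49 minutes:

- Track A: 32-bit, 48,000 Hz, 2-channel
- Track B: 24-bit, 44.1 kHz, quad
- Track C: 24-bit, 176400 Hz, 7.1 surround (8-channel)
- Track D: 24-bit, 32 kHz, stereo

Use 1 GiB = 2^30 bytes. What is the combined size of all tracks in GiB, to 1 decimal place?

exactly 49 minutes = 2,940 s.
Track A: 48,000 × 2,940 × 4 × 2 = 1,128,960,000 bytes.
Track B: 44,100 × 2,940 × 3 × 4 = 1,555,848,000 bytes.
Track C: 176,400 × 2,940 × 3 × 8 = 12,446,784,000 bytes.
Track D: 32,000 × 2,940 × 3 × 2 = 564,480,000 bytes.
Total = 15,696,072,000 bytes = 14.6 GiB.

14.6 GiB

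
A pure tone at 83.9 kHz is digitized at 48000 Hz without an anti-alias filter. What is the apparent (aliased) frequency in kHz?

12.1 kHz

Nyquist = 48,000/2 = 24,000 Hz; 83,900 Hz exceeds it.
Alias = |83,900 − 2×48,000| = |83,900 − 96,000| = 12,100 Hz = 12.1 kHz.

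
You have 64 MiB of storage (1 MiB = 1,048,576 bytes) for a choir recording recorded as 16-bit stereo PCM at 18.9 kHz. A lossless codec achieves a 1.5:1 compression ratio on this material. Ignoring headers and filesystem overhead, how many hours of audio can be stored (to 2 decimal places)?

0.37 hours

Uncompressed byte rate = 18,900 × 2 × 2 = 75,600 bytes/s.
After 1.5:1 compression, effective rate ≈ 50400 bytes/s.
Capacity = 64 × 1,048,576 = 67,108,864 bytes.
67,108,864 / effective rate ≈ 1331.53 s → 0.37 hours.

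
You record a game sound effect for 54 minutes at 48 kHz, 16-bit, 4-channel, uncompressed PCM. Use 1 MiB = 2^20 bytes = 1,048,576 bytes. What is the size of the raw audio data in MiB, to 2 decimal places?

1186.52 MiB

Duration = 54 minutes = 3,240 s.
Bytes = 48,000 samples/s × 3,240 s × 2 bytes/sample × 4 ch = 1,244,160,000 bytes.
1,244,160,000 / 1,048,576 = 1186.52 MiB.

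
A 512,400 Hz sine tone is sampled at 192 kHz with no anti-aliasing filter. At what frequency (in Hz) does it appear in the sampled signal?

63,600 Hz

Nyquist = 192,000/2 = 96,000 Hz; 512,400 Hz exceeds it.
Alias = |512,400 − 3×192,000| = |512,400 − 576,000| = 63,600 Hz.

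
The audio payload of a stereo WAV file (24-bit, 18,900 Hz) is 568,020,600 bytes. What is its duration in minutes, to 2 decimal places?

Byte rate = 18,900 × 3 × 2 = 113,400 bytes/s.
Duration = 568,020,600 / 113,400 = 5,009 s.
5,009 s / 60 = 83.48 minutes.

83.48 minutes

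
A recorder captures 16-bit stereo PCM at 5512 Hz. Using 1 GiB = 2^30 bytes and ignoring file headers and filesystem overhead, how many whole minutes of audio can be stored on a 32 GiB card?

Uncompressed byte rate = 5,512 × 2 × 2 = 22,048 bytes/s.
Capacity = 32 × 1,073,741,824 = 34,359,738,368 bytes.
34,359,738,368 / 22,048 ≈ 1558406.13 s → 25,973 minutes.

25,973 minutes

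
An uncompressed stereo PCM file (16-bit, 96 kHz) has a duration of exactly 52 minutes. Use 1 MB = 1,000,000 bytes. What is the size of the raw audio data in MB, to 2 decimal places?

1198.08 MB

Duration = exactly 52 minutes = 3,120 s.
Bytes = 96,000 samples/s × 3,120 s × 2 bytes/sample × 2 ch = 1,198,080,000 bytes.
1,198,080,000 / 1,000,000 = 1198.08 MB.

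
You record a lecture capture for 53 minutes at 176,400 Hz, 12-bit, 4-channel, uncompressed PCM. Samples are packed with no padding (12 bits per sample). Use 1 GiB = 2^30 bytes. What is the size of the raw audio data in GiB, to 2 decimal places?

3.13 GiB

Duration = 53 minutes = 3,180 s.
Bits = 176,400 × 3,180 × 12 × 4 = 26,925,696,000 bits = 3,365,712,000 bytes.
3,365,712,000 / 1,073,741,824 = 3.13 GiB.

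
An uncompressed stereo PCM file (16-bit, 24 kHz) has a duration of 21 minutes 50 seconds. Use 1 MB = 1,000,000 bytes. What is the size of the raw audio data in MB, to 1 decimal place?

125.8 MB

Duration = 21 minutes 50 seconds = 1,310 s.
Bytes = 24,000 samples/s × 1,310 s × 2 bytes/sample × 2 ch = 125,760,000 bytes.
125,760,000 / 1,000,000 = 125.8 MB.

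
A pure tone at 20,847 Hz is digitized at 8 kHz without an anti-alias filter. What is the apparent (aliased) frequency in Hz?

3,153 Hz

Nyquist = 8,000/2 = 4,000 Hz; 20,847 Hz exceeds it.
Alias = |20,847 − 3×8,000| = |20,847 − 24,000| = 3,153 Hz.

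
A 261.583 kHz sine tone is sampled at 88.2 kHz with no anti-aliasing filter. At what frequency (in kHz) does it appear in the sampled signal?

Nyquist = 88,200/2 = 44,100 Hz; 261,583 Hz exceeds it.
Alias = |261,583 − 3×88,200| = |261,583 − 264,600| = 3,017 Hz = 3.017 kHz.

3.017 kHz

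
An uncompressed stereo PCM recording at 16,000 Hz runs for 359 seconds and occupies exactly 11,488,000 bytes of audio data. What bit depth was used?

8 bits

Bytes per sample = 11,488,000 / (16,000 × 359 × 2) = 11,488,000 / 11,488,000 = 1.
Bit depth = 1 × 8 = 8 bits.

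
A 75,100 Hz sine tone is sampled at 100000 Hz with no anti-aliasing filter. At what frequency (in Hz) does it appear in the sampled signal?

24,900 Hz

Nyquist = 100,000/2 = 50,000 Hz; 75,100 Hz exceeds it.
Alias = |75,100 − 1×100,000| = |75,100 − 100,000| = 24,900 Hz.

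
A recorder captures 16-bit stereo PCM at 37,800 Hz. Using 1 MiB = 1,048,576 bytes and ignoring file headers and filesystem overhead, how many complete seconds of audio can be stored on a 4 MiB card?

27 seconds

Uncompressed byte rate = 37,800 × 2 × 2 = 151,200 bytes/s.
Capacity = 4 × 1,048,576 = 4,194,304 bytes.
4,194,304 / 151,200 ≈ 27.74 s → 27 seconds.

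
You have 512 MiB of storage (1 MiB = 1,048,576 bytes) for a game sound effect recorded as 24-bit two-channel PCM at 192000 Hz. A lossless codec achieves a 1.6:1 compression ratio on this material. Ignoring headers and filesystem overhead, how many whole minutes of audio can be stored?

Uncompressed byte rate = 192,000 × 3 × 2 = 1,152,000 bytes/s.
After 1.6:1 compression, effective rate ≈ 720000 bytes/s.
Capacity = 512 × 1,048,576 = 536,870,912 bytes.
536,870,912 / effective rate ≈ 745.65 s → 12 minutes.

12 minutes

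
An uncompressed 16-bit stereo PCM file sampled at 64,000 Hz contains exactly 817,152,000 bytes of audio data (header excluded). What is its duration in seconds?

3,192 seconds

Byte rate = 64,000 × 2 × 2 = 256,000 bytes/s.
Duration = 817,152,000 / 256,000 = 3,192 s.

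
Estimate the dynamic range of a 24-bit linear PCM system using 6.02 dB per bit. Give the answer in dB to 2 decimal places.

24 × 6.02 = 144.48 dB.

144.48 dB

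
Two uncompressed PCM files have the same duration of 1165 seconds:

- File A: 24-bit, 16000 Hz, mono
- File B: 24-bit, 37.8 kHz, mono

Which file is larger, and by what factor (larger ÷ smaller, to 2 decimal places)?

File A: 16,000 × 3 × 1 = 48,000 bytes/s.
File B: 37,800 × 3 × 1 = 113,400 bytes/s.
File B is larger; ratio = 132,111,000 / 55,920,000 = 2.36.

File B, by a factor of 2.36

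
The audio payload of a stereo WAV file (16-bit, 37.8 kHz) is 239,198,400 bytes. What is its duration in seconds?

Byte rate = 37,800 × 2 × 2 = 151,200 bytes/s.
Duration = 239,198,400 / 151,200 = 1,582 s.

1,582 seconds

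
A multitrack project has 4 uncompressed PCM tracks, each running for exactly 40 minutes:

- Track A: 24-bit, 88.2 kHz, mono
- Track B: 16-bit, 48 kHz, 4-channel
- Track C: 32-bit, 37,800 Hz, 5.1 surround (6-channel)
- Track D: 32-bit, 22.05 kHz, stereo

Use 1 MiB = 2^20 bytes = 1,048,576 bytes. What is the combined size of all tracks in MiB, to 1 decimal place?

exactly 40 minutes = 2,400 s.
Track A: 88,200 × 2,400 × 3 × 1 = 635,040,000 bytes.
Track B: 48,000 × 2,400 × 2 × 4 = 921,600,000 bytes.
Track C: 37,800 × 2,400 × 4 × 6 = 2,177,280,000 bytes.
Track D: 22,050 × 2,400 × 4 × 2 = 423,360,000 bytes.
Total = 4,157,280,000 bytes = 3964.7 MiB.

3964.7 MiB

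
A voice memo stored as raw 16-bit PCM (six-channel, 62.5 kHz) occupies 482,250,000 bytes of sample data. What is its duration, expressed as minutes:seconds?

Byte rate = 62,500 × 2 × 6 = 750,000 bytes/s.
Duration = 482,250,000 / 750,000 = 643 s.
643 s = 10:43.

10:43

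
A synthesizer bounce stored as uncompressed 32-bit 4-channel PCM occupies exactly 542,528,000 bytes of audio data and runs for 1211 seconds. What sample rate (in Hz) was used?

Bytes = sample_rate × seconds × bytes_per_sample × channels.
sample_rate = 542,528,000 / (1,211 × 4 × 4) = 542,528,000 / 19,376 = 28,000 Hz.

28,000 Hz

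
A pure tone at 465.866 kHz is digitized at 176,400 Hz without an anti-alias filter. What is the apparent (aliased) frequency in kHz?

63.334 kHz

Nyquist = 176,400/2 = 88,200 Hz; 465,866 Hz exceeds it.
Alias = |465,866 − 3×176,400| = |465,866 − 529,200| = 63,334 Hz = 63.334 kHz.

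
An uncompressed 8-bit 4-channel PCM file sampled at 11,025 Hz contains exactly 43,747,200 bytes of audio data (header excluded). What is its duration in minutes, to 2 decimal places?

16.53 minutes

Byte rate = 11,025 × 1 × 4 = 44,100 bytes/s.
Duration = 43,747,200 / 44,100 = 992 s.
992 s / 60 = 16.53 minutes.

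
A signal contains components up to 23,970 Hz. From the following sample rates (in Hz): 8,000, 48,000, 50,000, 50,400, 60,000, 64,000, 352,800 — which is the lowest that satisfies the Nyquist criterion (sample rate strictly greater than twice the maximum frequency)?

Need sample rate > 2 × 23,970 = 47,940 Hz.
Lowest listed rate above 47,940 Hz is 48,000 Hz.

48,000 Hz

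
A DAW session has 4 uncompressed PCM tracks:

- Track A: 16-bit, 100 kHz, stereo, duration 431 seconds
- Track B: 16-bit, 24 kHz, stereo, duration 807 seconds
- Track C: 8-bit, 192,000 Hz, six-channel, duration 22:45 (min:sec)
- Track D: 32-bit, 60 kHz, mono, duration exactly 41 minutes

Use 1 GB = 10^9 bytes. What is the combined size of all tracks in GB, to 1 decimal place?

Track A: 100,000 × 431 × 2 × 2 = 172,400,000 bytes.
Track B: 24,000 × 807 × 2 × 2 = 77,472,000 bytes.
Track C: 22:45 (min:sec) = 1,365 s; 192,000 × 1,365 × 1 × 6 = 1,572,480,000 bytes.
Track D: exactly 41 minutes = 2,460 s; 60,000 × 2,460 × 4 × 1 = 590,400,000 bytes.
Total = 2,412,752,000 bytes = 2.4 GB.

2.4 GB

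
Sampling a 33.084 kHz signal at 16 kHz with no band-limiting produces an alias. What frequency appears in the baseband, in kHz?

1.084 kHz

Nyquist = 16,000/2 = 8,000 Hz; 33,084 Hz exceeds it.
Alias = |33,084 − 2×16,000| = |33,084 − 32,000| = 1,084 Hz = 1.084 kHz.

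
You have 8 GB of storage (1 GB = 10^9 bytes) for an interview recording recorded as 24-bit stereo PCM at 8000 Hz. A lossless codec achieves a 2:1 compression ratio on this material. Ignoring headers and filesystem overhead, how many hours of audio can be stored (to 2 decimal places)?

Uncompressed byte rate = 8,000 × 3 × 2 = 48,000 bytes/s.
After 2:1 compression, effective rate ≈ 24000 bytes/s.
Capacity = 8 × 1,000,000,000 = 8,000,000,000 bytes.
8,000,000,000 / effective rate ≈ 333333.33 s → 92.59 hours.

92.59 hours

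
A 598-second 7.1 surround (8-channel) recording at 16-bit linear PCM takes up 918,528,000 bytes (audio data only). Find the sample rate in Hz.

96,000 Hz

Bytes = sample_rate × seconds × bytes_per_sample × channels.
sample_rate = 918,528,000 / (598 × 2 × 8) = 918,528,000 / 9,568 = 96,000 Hz.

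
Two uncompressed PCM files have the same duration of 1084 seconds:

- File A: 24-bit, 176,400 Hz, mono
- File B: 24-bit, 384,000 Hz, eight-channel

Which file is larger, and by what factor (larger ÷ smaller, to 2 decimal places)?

File A: 176,400 × 3 × 1 = 529,200 bytes/s.
File B: 384,000 × 3 × 8 = 9,216,000 bytes/s.
File B is larger; ratio = 9,990,144,000 / 573,652,800 = 17.41.

File B, by a factor of 17.41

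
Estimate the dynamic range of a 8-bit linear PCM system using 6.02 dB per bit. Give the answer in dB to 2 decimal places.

48.16 dB

8 × 6.02 = 48.16 dB.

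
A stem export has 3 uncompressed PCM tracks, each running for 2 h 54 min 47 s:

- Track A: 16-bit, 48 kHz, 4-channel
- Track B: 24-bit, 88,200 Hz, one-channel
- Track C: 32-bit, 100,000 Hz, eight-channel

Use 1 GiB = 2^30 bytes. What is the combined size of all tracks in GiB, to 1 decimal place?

37.6 GiB

2 h 54 min 47 s = 10,487 s.
Track A: 48,000 × 10,487 × 2 × 4 = 4,027,008,000 bytes.
Track B: 88,200 × 10,487 × 3 × 1 = 2,774,860,200 bytes.
Track C: 100,000 × 10,487 × 4 × 8 = 33,558,400,000 bytes.
Total = 40,360,268,200 bytes = 37.6 GiB.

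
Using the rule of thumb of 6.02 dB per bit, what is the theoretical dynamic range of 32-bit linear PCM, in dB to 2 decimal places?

192.64 dB

32 × 6.02 = 192.64 dB.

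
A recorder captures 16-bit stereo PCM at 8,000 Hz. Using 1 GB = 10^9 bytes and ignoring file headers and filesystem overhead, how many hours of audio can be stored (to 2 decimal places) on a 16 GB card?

Uncompressed byte rate = 8,000 × 2 × 2 = 32,000 bytes/s.
Capacity = 16 × 1,000,000,000 = 16,000,000,000 bytes.
16,000,000,000 / 32,000 ≈ 500000 s → 138.89 hours.

138.89 hours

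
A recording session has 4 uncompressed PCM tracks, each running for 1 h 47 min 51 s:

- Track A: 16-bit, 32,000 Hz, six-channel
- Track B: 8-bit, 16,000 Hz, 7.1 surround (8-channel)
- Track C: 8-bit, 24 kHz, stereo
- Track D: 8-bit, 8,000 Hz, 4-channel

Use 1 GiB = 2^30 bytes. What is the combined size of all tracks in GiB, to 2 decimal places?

3.57 GiB

1 h 47 min 51 s = 6,471 s.
Track A: 32,000 × 6,471 × 2 × 6 = 2,484,864,000 bytes.
Track B: 16,000 × 6,471 × 1 × 8 = 828,288,000 bytes.
Track C: 24,000 × 6,471 × 1 × 2 = 310,608,000 bytes.
Track D: 8,000 × 6,471 × 1 × 4 = 207,072,000 bytes.
Total = 3,830,832,000 bytes = 3.57 GiB.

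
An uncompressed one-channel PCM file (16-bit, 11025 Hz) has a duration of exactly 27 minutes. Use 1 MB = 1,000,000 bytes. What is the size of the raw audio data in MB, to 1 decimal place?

Duration = exactly 27 minutes = 1,620 s.
Bytes = 11,025 samples/s × 1,620 s × 2 bytes/sample × 1 ch = 35,721,000 bytes.
35,721,000 / 1,000,000 = 35.7 MB.

35.7 MB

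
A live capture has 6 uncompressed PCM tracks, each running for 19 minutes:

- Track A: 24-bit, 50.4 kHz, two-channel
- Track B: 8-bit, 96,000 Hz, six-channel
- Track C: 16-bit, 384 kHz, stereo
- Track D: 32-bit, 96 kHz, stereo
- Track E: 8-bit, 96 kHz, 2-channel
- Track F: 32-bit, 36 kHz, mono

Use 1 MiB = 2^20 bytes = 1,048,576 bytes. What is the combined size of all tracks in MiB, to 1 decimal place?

19 minutes = 1,140 s.
Track A: 50,400 × 1,140 × 3 × 2 = 344,736,000 bytes.
Track B: 96,000 × 1,140 × 1 × 6 = 656,640,000 bytes.
Track C: 384,000 × 1,140 × 2 × 2 = 1,751,040,000 bytes.
Track D: 96,000 × 1,140 × 4 × 2 = 875,520,000 bytes.
Track E: 96,000 × 1,140 × 1 × 2 = 218,880,000 bytes.
Track F: 36,000 × 1,140 × 4 × 1 = 164,160,000 bytes.
Total = 4,010,976,000 bytes = 3825.2 MiB.

3825.2 MiB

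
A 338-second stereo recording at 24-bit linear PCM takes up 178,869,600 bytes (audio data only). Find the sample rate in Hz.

88,200 Hz

Bytes = sample_rate × seconds × bytes_per_sample × channels.
sample_rate = 178,869,600 / (338 × 3 × 2) = 178,869,600 / 2,028 = 88,200 Hz.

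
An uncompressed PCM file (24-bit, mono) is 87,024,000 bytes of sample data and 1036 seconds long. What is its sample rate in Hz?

Bytes = sample_rate × seconds × bytes_per_sample × channels.
sample_rate = 87,024,000 / (1,036 × 3 × 1) = 87,024,000 / 3,108 = 28,000 Hz.

28,000 Hz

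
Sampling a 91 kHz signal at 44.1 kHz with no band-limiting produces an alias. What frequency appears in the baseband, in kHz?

Nyquist = 44,100/2 = 22,050 Hz; 91,000 Hz exceeds it.
Alias = |91,000 − 2×44,100| = |91,000 − 88,200| = 2,800 Hz = 2.8 kHz.

2.8 kHz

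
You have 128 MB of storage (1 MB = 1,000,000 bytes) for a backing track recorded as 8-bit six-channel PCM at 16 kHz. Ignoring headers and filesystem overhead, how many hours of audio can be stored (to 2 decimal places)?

0.37 hours

Uncompressed byte rate = 16,000 × 1 × 6 = 96,000 bytes/s.
Capacity = 128 × 1,000,000 = 128,000,000 bytes.
128,000,000 / 96,000 ≈ 1333.33 s → 0.37 hours.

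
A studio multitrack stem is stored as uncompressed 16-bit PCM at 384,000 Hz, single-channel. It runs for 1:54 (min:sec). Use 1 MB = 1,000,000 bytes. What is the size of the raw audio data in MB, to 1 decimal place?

Duration = 1:54 (min:sec) = 114 s.
Bytes = 384,000 samples/s × 114 s × 2 bytes/sample × 1 ch = 87,552,000 bytes.
87,552,000 / 1,000,000 = 87.6 MB.

87.6 MB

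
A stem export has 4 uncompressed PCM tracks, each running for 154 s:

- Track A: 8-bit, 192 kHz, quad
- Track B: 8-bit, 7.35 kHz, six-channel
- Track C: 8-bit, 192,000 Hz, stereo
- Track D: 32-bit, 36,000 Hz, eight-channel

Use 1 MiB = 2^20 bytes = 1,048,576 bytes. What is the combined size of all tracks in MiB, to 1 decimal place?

344.9 MiB

Track A: 192,000 × 154 × 1 × 4 = 118,272,000 bytes.
Track B: 7,350 × 154 × 1 × 6 = 6,791,400 bytes.
Track C: 192,000 × 154 × 1 × 2 = 59,136,000 bytes.
Track D: 36,000 × 154 × 4 × 8 = 177,408,000 bytes.
Total = 361,607,400 bytes = 344.9 MiB.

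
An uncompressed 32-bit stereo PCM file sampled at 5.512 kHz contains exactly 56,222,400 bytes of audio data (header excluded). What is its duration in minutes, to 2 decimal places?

21.25 minutes

Byte rate = 5,512 × 4 × 2 = 44,096 bytes/s.
Duration = 56,222,400 / 44,096 = 1,275 s.
1,275 s / 60 = 21.25 minutes.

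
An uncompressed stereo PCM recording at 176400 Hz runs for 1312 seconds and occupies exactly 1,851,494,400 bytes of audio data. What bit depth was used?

32 bits

Bytes per sample = 1,851,494,400 / (176,400 × 1,312 × 2) = 1,851,494,400 / 462,873,600 = 4.
Bit depth = 4 × 8 = 32 bits.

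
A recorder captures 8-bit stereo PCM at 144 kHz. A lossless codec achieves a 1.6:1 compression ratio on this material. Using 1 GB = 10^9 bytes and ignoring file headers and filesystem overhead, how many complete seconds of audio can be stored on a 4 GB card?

22,222 seconds

Uncompressed byte rate = 144,000 × 1 × 2 = 288,000 bytes/s.
After 1.6:1 compression, effective rate ≈ 180000 bytes/s.
Capacity = 4 × 1,000,000,000 = 4,000,000,000 bytes.
4,000,000,000 / effective rate ≈ 22222.22 s → 22,222 seconds.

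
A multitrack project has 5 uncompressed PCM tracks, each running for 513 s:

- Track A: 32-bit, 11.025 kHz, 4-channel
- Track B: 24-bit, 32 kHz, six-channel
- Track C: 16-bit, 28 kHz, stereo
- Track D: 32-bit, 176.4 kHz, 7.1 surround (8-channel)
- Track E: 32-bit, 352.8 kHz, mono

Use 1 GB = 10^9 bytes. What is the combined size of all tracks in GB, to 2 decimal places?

4.06 GB

Track A: 11,025 × 513 × 4 × 4 = 90,493,200 bytes.
Track B: 32,000 × 513 × 3 × 6 = 295,488,000 bytes.
Track C: 28,000 × 513 × 2 × 2 = 57,456,000 bytes.
Track D: 176,400 × 513 × 4 × 8 = 2,895,782,400 bytes.
Track E: 352,800 × 513 × 4 × 1 = 723,945,600 bytes.
Total = 4,063,165,200 bytes = 4.06 GB.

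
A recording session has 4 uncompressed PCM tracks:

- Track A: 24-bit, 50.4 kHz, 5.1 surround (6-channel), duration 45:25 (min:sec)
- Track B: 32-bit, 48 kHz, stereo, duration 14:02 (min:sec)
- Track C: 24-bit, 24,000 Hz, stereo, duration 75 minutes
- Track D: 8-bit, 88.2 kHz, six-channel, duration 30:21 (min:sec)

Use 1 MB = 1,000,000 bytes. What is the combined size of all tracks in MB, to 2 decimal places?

4407.12 MB

Track A: 45:25 (min:sec) = 2,725 s; 50,400 × 2,725 × 3 × 6 = 2,472,120,000 bytes.
Track B: 14:02 (min:sec) = 842 s; 48,000 × 842 × 4 × 2 = 323,328,000 bytes.
Track C: 75 minutes = 4,500 s; 24,000 × 4,500 × 3 × 2 = 648,000,000 bytes.
Track D: 30:21 (min:sec) = 1,821 s; 88,200 × 1,821 × 1 × 6 = 963,673,200 bytes.
Total = 4,407,121,200 bytes = 4407.12 MB.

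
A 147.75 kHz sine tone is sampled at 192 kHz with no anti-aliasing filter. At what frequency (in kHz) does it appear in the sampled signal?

44.25 kHz

Nyquist = 192,000/2 = 96,000 Hz; 147,750 Hz exceeds it.
Alias = |147,750 − 1×192,000| = |147,750 − 192,000| = 44,250 Hz = 44.25 kHz.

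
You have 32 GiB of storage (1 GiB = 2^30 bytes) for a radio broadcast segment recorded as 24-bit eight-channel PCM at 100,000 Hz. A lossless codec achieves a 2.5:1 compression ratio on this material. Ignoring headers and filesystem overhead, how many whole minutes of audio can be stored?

596 minutes

Uncompressed byte rate = 100,000 × 3 × 8 = 2,400,000 bytes/s.
After 2.5:1 compression, effective rate ≈ 960000 bytes/s.
Capacity = 32 × 1,073,741,824 = 34,359,738,368 bytes.
34,359,738,368 / effective rate ≈ 35791.39 s → 596 minutes.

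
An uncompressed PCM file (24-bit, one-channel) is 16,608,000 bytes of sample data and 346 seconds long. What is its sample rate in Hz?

Bytes = sample_rate × seconds × bytes_per_sample × channels.
sample_rate = 16,608,000 / (346 × 3 × 1) = 16,608,000 / 1,038 = 16,000 Hz.

16,000 Hz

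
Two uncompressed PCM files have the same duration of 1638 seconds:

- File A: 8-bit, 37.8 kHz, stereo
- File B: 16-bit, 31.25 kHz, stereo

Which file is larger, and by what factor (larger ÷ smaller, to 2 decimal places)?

File B, by a factor of 1.65

File A: 37,800 × 1 × 2 = 75,600 bytes/s.
File B: 31,250 × 2 × 2 = 125,000 bytes/s.
File B is larger; ratio = 204,750,000 / 123,832,800 = 1.65.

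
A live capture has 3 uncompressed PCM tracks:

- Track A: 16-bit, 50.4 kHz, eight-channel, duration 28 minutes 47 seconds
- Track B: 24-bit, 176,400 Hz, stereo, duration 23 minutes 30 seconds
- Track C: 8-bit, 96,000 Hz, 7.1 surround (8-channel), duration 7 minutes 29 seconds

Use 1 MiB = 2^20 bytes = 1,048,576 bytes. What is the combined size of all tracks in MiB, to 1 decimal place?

3080.2 MiB

Track A: 28 minutes 47 seconds = 1,727 s; 50,400 × 1,727 × 2 × 8 = 1,392,652,800 bytes.
Track B: 23 minutes 30 seconds = 1,410 s; 176,400 × 1,410 × 3 × 2 = 1,492,344,000 bytes.
Track C: 7 minutes 29 seconds = 449 s; 96,000 × 449 × 1 × 8 = 344,832,000 bytes.
Total = 3,229,828,800 bytes = 3080.2 MiB.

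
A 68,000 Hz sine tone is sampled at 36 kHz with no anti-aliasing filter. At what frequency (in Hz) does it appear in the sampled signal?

Nyquist = 36,000/2 = 18,000 Hz; 68,000 Hz exceeds it.
Alias = |68,000 − 2×36,000| = |68,000 − 72,000| = 4,000 Hz.

4,000 Hz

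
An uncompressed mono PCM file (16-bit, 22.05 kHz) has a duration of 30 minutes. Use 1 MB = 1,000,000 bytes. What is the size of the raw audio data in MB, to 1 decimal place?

79.4 MB

Duration = 30 minutes = 1,800 s.
Bytes = 22,050 samples/s × 1,800 s × 2 bytes/sample × 1 ch = 79,380,000 bytes.
79,380,000 / 1,000,000 = 79.4 MB.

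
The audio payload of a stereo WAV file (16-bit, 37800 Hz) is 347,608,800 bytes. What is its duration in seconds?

2,299 seconds

Byte rate = 37,800 × 2 × 2 = 151,200 bytes/s.
Duration = 347,608,800 / 151,200 = 2,299 s.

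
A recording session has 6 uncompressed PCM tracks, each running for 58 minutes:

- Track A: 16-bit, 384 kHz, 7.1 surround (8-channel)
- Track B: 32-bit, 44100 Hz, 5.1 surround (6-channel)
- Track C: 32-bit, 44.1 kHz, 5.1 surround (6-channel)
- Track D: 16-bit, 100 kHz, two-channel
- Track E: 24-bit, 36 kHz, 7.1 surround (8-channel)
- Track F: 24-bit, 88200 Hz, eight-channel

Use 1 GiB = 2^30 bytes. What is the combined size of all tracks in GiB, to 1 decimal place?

58 minutes = 3,480 s.
Track A: 384,000 × 3,480 × 2 × 8 = 21,381,120,000 bytes.
Track B: 44,100 × 3,480 × 4 × 6 = 3,683,232,000 bytes.
Track C: 44,100 × 3,480 × 4 × 6 = 3,683,232,000 bytes.
Track D: 100,000 × 3,480 × 2 × 2 = 1,392,000,000 bytes.
Track E: 36,000 × 3,480 × 3 × 8 = 3,006,720,000 bytes.
Track F: 88,200 × 3,480 × 3 × 8 = 7,366,464,000 bytes.
Total = 40,512,768,000 bytes = 37.7 GiB.

37.7 GiB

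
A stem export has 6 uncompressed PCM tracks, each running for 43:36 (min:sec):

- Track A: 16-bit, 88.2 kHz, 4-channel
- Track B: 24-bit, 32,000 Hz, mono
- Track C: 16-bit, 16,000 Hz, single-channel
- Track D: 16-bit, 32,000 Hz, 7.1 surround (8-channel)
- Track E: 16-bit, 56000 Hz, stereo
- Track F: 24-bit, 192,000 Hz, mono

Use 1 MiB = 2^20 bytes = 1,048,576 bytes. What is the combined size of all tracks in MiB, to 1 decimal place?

5352.9 MiB

43:36 (min:sec) = 2,616 s.
Track A: 88,200 × 2,616 × 2 × 4 = 1,845,849,600 bytes.
Track B: 32,000 × 2,616 × 3 × 1 = 251,136,000 bytes.
Track C: 16,000 × 2,616 × 2 × 1 = 83,712,000 bytes.
Track D: 32,000 × 2,616 × 2 × 8 = 1,339,392,000 bytes.
Track E: 56,000 × 2,616 × 2 × 2 = 585,984,000 bytes.
Track F: 192,000 × 2,616 × 3 × 1 = 1,506,816,000 bytes.
Total = 5,612,889,600 bytes = 5352.9 MiB.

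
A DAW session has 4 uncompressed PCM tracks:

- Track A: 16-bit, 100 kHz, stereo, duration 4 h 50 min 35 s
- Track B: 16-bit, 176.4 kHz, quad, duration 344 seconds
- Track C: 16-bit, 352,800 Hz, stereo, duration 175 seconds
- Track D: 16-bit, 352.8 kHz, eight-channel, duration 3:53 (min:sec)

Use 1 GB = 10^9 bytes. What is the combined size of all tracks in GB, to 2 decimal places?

9.02 GB

Track A: 4 h 50 min 35 s = 17,435 s; 100,000 × 17,435 × 2 × 2 = 6,974,000,000 bytes.
Track B: 176,400 × 344 × 2 × 4 = 485,452,800 bytes.
Track C: 352,800 × 175 × 2 × 2 = 246,960,000 bytes.
Track D: 3:53 (min:sec) = 233 s; 352,800 × 233 × 2 × 8 = 1,315,238,400 bytes.
Total = 9,021,651,200 bytes = 9.02 GB.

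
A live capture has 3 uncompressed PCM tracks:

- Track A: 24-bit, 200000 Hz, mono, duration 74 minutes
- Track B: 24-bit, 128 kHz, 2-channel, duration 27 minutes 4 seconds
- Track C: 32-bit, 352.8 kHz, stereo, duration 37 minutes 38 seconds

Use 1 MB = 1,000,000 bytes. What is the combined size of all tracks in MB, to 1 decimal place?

10284.2 MB

Track A: 74 minutes = 4,440 s; 200,000 × 4,440 × 3 × 1 = 2,664,000,000 bytes.
Track B: 27 minutes 4 seconds = 1,624 s; 128,000 × 1,624 × 3 × 2 = 1,247,232,000 bytes.
Track C: 37 minutes 38 seconds = 2,258 s; 352,800 × 2,258 × 4 × 2 = 6,372,979,200 bytes.
Total = 10,284,211,200 bytes = 10284.2 MB.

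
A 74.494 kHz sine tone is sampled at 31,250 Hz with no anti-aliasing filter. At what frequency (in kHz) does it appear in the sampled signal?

11.994 kHz

Nyquist = 31,250/2 = 15,625 Hz; 74,494 Hz exceeds it.
Alias = |74,494 − 2×31,250| = |74,494 − 62,500| = 11,994 Hz = 11.994 kHz.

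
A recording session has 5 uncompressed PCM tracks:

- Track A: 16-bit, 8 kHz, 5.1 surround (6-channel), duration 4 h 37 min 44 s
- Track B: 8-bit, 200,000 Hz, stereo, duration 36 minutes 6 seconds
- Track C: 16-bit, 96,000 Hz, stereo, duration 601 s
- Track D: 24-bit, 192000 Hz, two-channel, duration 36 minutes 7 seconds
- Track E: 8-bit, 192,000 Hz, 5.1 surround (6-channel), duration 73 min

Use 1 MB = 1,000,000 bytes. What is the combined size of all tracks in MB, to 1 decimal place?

Track A: 4 h 37 min 44 s = 16,664 s; 8,000 × 16,664 × 2 × 6 = 1,599,744,000 bytes.
Track B: 36 minutes 6 seconds = 2,166 s; 200,000 × 2,166 × 1 × 2 = 866,400,000 bytes.
Track C: 96,000 × 601 × 2 × 2 = 230,784,000 bytes.
Track D: 36 minutes 7 seconds = 2,167 s; 192,000 × 2,167 × 3 × 2 = 2,496,384,000 bytes.
Track E: 73 min = 4,380 s; 192,000 × 4,380 × 1 × 6 = 5,045,760,000 bytes.
Total = 10,239,072,000 bytes = 10239.1 MB.

10239.1 MB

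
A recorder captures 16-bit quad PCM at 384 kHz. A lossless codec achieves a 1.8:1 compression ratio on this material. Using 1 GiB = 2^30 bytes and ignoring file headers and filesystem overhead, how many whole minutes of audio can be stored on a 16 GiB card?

Uncompressed byte rate = 384,000 × 2 × 4 = 3,072,000 bytes/s.
After 1.8:1 compression, effective rate ≈ 1706666.67 bytes/s.
Capacity = 16 × 1,073,741,824 = 17,179,869,184 bytes.
17,179,869,184 / effective rate ≈ 10066.33 s → 167 minutes.

167 minutes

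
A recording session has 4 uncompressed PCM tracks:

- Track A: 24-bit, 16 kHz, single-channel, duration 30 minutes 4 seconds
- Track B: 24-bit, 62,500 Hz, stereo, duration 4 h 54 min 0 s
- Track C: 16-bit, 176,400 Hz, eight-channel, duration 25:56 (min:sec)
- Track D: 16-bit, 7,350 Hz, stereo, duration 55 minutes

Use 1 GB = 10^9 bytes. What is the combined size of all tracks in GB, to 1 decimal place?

Track A: 30 minutes 4 seconds = 1,804 s; 16,000 × 1,804 × 3 × 1 = 86,592,000 bytes.
Track B: 4 h 54 min 0 s = 17,640 s; 62,500 × 17,640 × 3 × 2 = 6,615,000,000 bytes.
Track C: 25:56 (min:sec) = 1,556 s; 176,400 × 1,556 × 2 × 8 = 4,391,654,400 bytes.
Track D: 55 minutes = 3,300 s; 7,350 × 3,300 × 2 × 2 = 97,020,000 bytes.
Total = 11,190,266,400 bytes = 11.2 GB.

11.2 GB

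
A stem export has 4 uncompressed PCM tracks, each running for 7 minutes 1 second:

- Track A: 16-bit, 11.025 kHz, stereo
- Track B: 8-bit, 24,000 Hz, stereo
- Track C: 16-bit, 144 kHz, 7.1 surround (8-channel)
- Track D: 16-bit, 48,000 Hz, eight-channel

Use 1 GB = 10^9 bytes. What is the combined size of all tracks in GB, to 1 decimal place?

1.3 GB

7 minutes 1 second = 421 s.
Track A: 11,025 × 421 × 2 × 2 = 18,566,100 bytes.
Track B: 24,000 × 421 × 1 × 2 = 20,208,000 bytes.
Track C: 144,000 × 421 × 2 × 8 = 969,984,000 bytes.
Track D: 48,000 × 421 × 2 × 8 = 323,328,000 bytes.
Total = 1,332,086,100 bytes = 1.3 GB.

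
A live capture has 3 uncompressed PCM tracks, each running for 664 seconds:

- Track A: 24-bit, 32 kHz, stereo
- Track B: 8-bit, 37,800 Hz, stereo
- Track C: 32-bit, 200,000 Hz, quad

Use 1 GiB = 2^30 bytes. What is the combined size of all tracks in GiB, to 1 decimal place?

2.1 GiB

Track A: 32,000 × 664 × 3 × 2 = 127,488,000 bytes.
Track B: 37,800 × 664 × 1 × 2 = 50,198,400 bytes.
Track C: 200,000 × 664 × 4 × 4 = 2,124,800,000 bytes.
Total = 2,302,486,400 bytes = 2.1 GiB.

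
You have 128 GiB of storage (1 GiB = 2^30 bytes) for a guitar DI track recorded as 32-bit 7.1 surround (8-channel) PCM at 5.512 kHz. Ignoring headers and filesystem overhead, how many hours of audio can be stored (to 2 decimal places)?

216.45 hours

Uncompressed byte rate = 5,512 × 4 × 8 = 176,384 bytes/s.
Capacity = 128 × 1,073,741,824 = 137,438,953,472 bytes.
137,438,953,472 / 176,384 ≈ 779203.07 s → 216.45 hours.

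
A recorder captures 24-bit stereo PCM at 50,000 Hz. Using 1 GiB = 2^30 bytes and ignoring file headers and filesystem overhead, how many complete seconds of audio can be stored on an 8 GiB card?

28,633 seconds

Uncompressed byte rate = 50,000 × 3 × 2 = 300,000 bytes/s.
Capacity = 8 × 1,073,741,824 = 8,589,934,592 bytes.
8,589,934,592 / 300,000 ≈ 28633.12 s → 28,633 seconds.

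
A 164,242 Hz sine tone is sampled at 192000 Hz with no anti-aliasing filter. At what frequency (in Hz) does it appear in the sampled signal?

Nyquist = 192,000/2 = 96,000 Hz; 164,242 Hz exceeds it.
Alias = |164,242 − 1×192,000| = |164,242 − 192,000| = 27,758 Hz.

27,758 Hz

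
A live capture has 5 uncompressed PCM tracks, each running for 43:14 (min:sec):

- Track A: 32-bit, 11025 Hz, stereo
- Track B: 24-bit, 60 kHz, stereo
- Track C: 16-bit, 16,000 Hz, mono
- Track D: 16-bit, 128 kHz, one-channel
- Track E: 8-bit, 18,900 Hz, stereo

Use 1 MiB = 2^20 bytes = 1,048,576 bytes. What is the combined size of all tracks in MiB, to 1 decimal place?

1914.7 MiB

43:14 (min:sec) = 2,594 s.
Track A: 11,025 × 2,594 × 4 × 2 = 228,790,800 bytes.
Track B: 60,000 × 2,594 × 3 × 2 = 933,840,000 bytes.
Track C: 16,000 × 2,594 × 2 × 1 = 83,008,000 bytes.
Track D: 128,000 × 2,594 × 2 × 1 = 664,064,000 bytes.
Track E: 18,900 × 2,594 × 1 × 2 = 98,053,200 bytes.
Total = 2,007,756,000 bytes = 1914.7 MiB.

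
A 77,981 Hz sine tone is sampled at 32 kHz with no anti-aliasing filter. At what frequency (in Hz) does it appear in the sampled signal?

13,981 Hz

Nyquist = 32,000/2 = 16,000 Hz; 77,981 Hz exceeds it.
Alias = |77,981 − 2×32,000| = |77,981 − 64,000| = 13,981 Hz.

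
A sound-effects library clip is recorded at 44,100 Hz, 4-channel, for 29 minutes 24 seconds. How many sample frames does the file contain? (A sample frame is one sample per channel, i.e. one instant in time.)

77,792,400 sample frames

29 minutes 24 seconds = 1,764 s.
44,100 samples/s × 1,764 s = 77,792,400 frames.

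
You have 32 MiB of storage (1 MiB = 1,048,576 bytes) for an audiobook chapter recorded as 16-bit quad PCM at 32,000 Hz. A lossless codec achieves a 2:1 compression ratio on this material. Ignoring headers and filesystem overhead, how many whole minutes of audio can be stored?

Uncompressed byte rate = 32,000 × 2 × 4 = 256,000 bytes/s.
After 2:1 compression, effective rate ≈ 128000 bytes/s.
Capacity = 32 × 1,048,576 = 33,554,432 bytes.
33,554,432 / effective rate ≈ 262.14 s → 4 minutes.

4 minutes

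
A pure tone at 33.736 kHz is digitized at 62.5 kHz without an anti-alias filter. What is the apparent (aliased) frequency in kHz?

28.764 kHz

Nyquist = 62,500/2 = 31,250 Hz; 33,736 Hz exceeds it.
Alias = |33,736 − 1×62,500| = |33,736 − 62,500| = 28,764 Hz = 28.764 kHz.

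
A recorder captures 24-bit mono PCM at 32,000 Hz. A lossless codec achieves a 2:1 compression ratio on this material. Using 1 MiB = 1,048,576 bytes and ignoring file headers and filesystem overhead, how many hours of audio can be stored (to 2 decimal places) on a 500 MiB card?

3.03 hours

Uncompressed byte rate = 32,000 × 3 × 1 = 96,000 bytes/s.
After 2:1 compression, effective rate ≈ 48000 bytes/s.
Capacity = 500 × 1,048,576 = 524,288,000 bytes.
524,288,000 / effective rate ≈ 10922.67 s → 3.03 hours.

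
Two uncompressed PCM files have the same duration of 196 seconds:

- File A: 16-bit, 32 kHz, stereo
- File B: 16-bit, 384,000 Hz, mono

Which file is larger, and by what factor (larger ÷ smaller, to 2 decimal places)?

File B, by a factor of 6.00

File A: 32,000 × 2 × 2 = 128,000 bytes/s.
File B: 384,000 × 2 × 1 = 768,000 bytes/s.
File B is larger; ratio = 150,528,000 / 25,088,000 = 6.00.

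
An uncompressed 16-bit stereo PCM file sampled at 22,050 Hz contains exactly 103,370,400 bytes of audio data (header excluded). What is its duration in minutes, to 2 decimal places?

Byte rate = 22,050 × 2 × 2 = 88,200 bytes/s.
Duration = 103,370,400 / 88,200 = 1,172 s.
1,172 s / 60 = 19.53 minutes.

19.53 minutes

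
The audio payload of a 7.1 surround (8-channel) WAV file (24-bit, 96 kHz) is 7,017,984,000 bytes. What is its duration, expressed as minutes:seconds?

50:46

Byte rate = 96,000 × 3 × 8 = 2,304,000 bytes/s.
Duration = 7,017,984,000 / 2,304,000 = 3,046 s.
3,046 s = 50:46.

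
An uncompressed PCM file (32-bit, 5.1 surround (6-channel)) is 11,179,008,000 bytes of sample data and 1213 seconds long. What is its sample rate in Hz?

384,000 Hz

Bytes = sample_rate × seconds × bytes_per_sample × channels.
sample_rate = 11,179,008,000 / (1,213 × 4 × 6) = 11,179,008,000 / 29,112 = 384,000 Hz.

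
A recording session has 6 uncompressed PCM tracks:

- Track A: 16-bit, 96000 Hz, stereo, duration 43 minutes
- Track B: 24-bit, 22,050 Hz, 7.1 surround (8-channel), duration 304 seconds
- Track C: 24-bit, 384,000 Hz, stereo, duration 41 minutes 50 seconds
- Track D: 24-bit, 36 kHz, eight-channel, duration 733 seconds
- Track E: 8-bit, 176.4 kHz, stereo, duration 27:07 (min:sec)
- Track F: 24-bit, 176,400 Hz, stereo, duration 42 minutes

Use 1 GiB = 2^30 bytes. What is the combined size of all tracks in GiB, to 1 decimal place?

10.1 GiB

Track A: 43 minutes = 2,580 s; 96,000 × 2,580 × 2 × 2 = 990,720,000 bytes.
Track B: 22,050 × 304 × 3 × 8 = 160,876,800 bytes.
Track C: 41 minutes 50 seconds = 2,510 s; 384,000 × 2,510 × 3 × 2 = 5,783,040,000 bytes.
Track D: 36,000 × 733 × 3 × 8 = 633,312,000 bytes.
Track E: 27:07 (min:sec) = 1,627 s; 176,400 × 1,627 × 1 × 2 = 574,005,600 bytes.
Track F: 42 minutes = 2,520 s; 176,400 × 2,520 × 3 × 2 = 2,667,168,000 bytes.
Total = 10,809,122,400 bytes = 10.1 GiB.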